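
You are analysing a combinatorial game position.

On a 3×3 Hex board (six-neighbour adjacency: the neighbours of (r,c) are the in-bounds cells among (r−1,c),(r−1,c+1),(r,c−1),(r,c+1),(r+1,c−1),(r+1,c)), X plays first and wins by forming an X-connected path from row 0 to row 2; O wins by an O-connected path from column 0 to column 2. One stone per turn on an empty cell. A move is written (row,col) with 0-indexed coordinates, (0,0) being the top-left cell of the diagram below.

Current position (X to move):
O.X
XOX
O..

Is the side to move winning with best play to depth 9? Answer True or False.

ply 1, X at O.X/XOX/O.. | (0,1)=+1→OXX/XOX/O..*; (2,1)=+1→O.X/XOX/OX.; (2,2)=+1→O.X/XOX/O.X
ply 2, O at OXX/XOX/O.. | (2,1)=-1→OXX/XOX/OO.*; (2,2)=-1→OXX/XOX/O.O
ply 3, X at OXX/XOX/OO. | (2,2)=+1→OXX/XOX/OOX*
ply 4: OXX/XOX/OOX is terminal -1 (O); from O.X/XOX/O.. depth 9

X winning at [O.X/XOX/O..]: True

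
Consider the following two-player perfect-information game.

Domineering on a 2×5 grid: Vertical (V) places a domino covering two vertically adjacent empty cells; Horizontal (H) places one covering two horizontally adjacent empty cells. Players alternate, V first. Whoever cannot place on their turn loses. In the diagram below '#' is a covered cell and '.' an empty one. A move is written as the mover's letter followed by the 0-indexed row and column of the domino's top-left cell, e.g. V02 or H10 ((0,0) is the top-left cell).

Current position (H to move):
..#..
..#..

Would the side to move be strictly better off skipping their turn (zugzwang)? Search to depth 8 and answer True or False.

[..#../..#..] H move#1: H00:-1/###../..#..*, H03:-1/..###/..#.., H10:-1/..#../###.., H13:-1/..#../..###
[###../..#..] V move#2: V03:+1/####./..##.*, V04:+1/###.#/..#.#
[####./..##.] H move#3: H10:-1/####./####.*
[####./####.] V move#4: V04:+1/#####/#####*
[#####/#####] end (terminal -1, H#5); searched ..#../..#.. to 8
pass branch (V moves first from the same position):
  | [..#../..#..] V move#1: V00:-1/#.#../#.#..*, V01:-1/.##../.##.., V03:-1/..##./..##., V04:-1/..#.#/..#.#
  | [#.#../#.#..] H move#2: H03:+1/#.###/#.#..*, H13:+1/#.#../#.###
  | [#.###/#.#..] V move#3: V01:-1/#####/###..*
  | [#####/###..] H move#4: H13:+1/#####/#####*
  | [#####/#####] end (terminal -1, V#5); searched ..#../..#.. to 8
H moving scores -1; H passing scores +1

zugzwang(..#../..#.., H) = True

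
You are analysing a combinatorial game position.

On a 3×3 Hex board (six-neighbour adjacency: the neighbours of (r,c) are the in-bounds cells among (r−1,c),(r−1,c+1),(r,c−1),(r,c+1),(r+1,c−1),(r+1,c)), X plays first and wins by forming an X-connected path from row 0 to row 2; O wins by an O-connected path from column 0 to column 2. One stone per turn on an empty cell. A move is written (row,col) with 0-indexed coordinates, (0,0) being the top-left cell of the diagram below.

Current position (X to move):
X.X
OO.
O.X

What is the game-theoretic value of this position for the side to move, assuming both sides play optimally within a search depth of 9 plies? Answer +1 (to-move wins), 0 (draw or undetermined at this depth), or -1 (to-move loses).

value(X.X/OO./O.X, X) = +1

[X.X/OO./O.X] X move#1: (0,1):-1/XXX/OO./O.X, (1,2):+1/X.X/OOX/O.X*, (2,1):-1/X.X/OO./OXX
[X.X/OOX/O.X] end (terminal -1, O#2); searched X.X/OO./O.X to 9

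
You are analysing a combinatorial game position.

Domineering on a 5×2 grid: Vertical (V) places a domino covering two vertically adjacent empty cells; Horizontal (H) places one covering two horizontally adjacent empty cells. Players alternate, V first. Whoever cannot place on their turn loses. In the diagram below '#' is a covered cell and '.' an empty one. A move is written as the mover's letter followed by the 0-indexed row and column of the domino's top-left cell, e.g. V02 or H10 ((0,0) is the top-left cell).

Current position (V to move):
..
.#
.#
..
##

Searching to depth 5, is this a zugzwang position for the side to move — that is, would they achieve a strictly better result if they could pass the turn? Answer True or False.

zugzwang(../.#/.#/../##, V) = True

[../.#/.#/../##] V move#1: V00:-1/#./##/.#/../##*, V10:-1/../##/##/../##, V20:-1/../.#/##/#./##
[#./##/.#/../##] H move#2: H30:+1/#./##/.#/##/##*
[#./##/.#/##/##] end (terminal -1, V#3); searched ../.#/.#/../## to 5
if V skipped the turn, H would face:
~ [../.#/.#/../##] H move#1: H00:-1/##/.#/.#/../##*, H30:-1/../.#/.#/##/##
~ [##/.#/.#/../##] V move#2: V10:-1/##/##/##/../##, V20:+1/##/.#/##/#./##*
~ [##/.#/##/#./##] end (terminal -1, H#3); searched ../.#/.#/../## to 5
compare (V): move=-1 vs pass=+1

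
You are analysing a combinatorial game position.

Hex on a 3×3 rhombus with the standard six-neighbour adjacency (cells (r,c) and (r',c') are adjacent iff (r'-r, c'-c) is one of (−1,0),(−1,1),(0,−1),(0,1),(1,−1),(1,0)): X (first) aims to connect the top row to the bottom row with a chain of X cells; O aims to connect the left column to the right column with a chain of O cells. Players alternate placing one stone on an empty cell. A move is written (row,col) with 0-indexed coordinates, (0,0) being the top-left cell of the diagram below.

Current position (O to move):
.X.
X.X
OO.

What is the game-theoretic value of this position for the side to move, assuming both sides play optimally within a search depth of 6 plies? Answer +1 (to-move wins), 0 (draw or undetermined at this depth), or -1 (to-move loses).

[.X./X.X/OO.] O move#1: (0,0):-1/OX./X.X/OO., (0,2):+1/.XO/X.X/OO.*, (1,1):+1/.X./XOX/OO., (2,2):+1/.X./X.X/OOO
[.XO/X.X/OO.] X move#2: (0,0):-1/XXO/X.X/OO.*, (1,1):-1/.XO/XXX/OO., (2,2):-1/.XO/X.X/OOX
[XXO/X.X/OO.] O move#3: (1,1):+1/XXO/XOX/OO.*, (2,2):+1/XXO/X.X/OOO
[XXO/XOX/OO.] end (terminal -1, X#4); searched .X./X.X/OO. to 6

value(.X./X.X/OO., O) = +1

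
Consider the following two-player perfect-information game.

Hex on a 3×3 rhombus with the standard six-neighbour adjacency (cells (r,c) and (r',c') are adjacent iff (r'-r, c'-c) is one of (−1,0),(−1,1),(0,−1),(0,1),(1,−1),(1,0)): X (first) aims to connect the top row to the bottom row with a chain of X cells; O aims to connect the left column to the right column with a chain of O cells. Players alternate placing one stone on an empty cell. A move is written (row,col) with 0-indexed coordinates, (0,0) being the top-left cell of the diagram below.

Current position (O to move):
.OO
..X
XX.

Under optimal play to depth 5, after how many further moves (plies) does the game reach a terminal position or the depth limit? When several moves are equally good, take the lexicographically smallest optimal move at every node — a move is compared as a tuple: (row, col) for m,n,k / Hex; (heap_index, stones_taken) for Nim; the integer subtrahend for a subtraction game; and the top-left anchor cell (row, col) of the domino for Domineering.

ply 1, O at .OO/..X/XX. | (0,0)=+1→OOO/..X/XX.*; (1,0)=+1→.OO/O.X/XX.; (1,1)=+1→.OO/.OX/XX.; (2,2)=+1→.OO/..X/XXO
ply 2: OOO/..X/XX. is terminal -1 (X); from .OO/..X/XX. depth 5

PV length from [.OO/..X/XX.]: 1 ply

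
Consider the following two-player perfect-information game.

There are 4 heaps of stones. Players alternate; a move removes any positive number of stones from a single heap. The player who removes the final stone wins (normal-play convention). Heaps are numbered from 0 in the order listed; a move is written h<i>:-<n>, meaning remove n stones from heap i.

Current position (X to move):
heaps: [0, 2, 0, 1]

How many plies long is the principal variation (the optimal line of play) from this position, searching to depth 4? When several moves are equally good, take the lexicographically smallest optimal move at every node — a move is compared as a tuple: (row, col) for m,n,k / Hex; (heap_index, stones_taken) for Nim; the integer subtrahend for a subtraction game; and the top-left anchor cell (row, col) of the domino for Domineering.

p1 X@[(0,2,0,1)]: h1:-1[(0,1,0,1)]+1* h1:-2[(0,0,0,1)]-1 h3:-1[(0,2,0,0)]-1
p2 O@[(0,1,0,1)]: h1:-1[(0,0,0,1)]-1* h3:-1[(0,1,0,0)]-1
p3 X@[(0,0,0,1)]: h3:-1[(0,0,0,0)]+1*
p4 O@[(0,0,0,0)] terminal -1; root [(0,2,0,1)] d4

PV length from [(0,2,0,1)]: 3 plies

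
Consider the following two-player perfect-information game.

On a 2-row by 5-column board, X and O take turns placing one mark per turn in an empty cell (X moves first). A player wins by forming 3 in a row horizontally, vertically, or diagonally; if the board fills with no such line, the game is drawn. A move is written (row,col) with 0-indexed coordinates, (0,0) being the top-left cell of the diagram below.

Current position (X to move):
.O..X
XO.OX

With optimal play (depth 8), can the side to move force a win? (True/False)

[.O..X/XO.OX] X move#1: (0,0):-1/XO..X/XO.OX*, (0,2):-1/.OX.X/XO.OX, (0,3):-1/.O.XX/XO.OX, (1,2):-1/.O..X/XOXOX
[XO..X/XO.OX] O move#2: (0,2):+1/XOO.X/XO.OX*, (0,3):+1/XO.OX/XO.OX, (1,2):+1/XO..X/XOOOX
[XOO.X/XO.OX] X move#3: (0,3):-1/XOOXX/XO.OX*, (1,2):-1/XOO.X/XOXOX
[XOOXX/XO.OX] O move#4: (1,2):+1/XOOXX/XOOOX*
[XOOXX/XOOOX] end (terminal -1, X#5); searched .O..X/XO.OX to 8

X winning at [.O..X/XO.OX]: False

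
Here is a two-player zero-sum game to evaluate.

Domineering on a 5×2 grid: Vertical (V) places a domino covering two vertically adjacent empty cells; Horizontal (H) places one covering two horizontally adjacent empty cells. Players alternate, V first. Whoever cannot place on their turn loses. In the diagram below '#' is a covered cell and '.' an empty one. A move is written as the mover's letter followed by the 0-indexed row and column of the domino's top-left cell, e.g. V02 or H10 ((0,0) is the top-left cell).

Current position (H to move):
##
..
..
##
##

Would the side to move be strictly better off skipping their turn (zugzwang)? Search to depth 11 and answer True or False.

ply 1, H at ##/../../##/## | H10=+1→##/##/../##/##*; H20=+1→##/../##/##/##
ply 2: ##/##/../##/## is terminal -1 (V); from ##/../../##/## depth 11
pass branch (V moves first from the same position):
  | ply 1, V at ##/../../##/## | V10=+1→##/#./#./##/##*; V11=+1→##/.#/.#/##/##
  | ply 2: ##/#./#./##/## is terminal -1 (H); from ##/../../##/## depth 11
H moving scores +1; H passing scores -1

zugzwang(##/../../##/##, H) = False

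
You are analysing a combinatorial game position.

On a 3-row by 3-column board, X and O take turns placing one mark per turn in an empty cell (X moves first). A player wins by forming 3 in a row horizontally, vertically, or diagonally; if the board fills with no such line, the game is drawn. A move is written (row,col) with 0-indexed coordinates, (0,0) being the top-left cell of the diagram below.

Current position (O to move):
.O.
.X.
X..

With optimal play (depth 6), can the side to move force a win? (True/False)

O winning at [.O./.X./X..]: False

ply 1, O at .O./.X./X.. | (0,0)=-1→OO./.X./X..*; (0,2)=-1→.OO/.X./X..; (1,0)=-1→.O./OX./X..; (1,2)=-1→.O./.XO/X..; (2,1)=-1→.O./.X./XO.; (2,2)=-1→.O./.X./X.O
ply 2, X at OO./.X./X.. | (0,2)=+1→OOX/.X./X..*; (1,0)=-1→OO./XX./X..; (1,2)=-1→OO./.XX/X..; (2,1)=-1→OO./.X./XX.; (2,2)=-1→OO./.X./X.X
ply 3: OOX/.X./X.. is terminal -1 (O); from .O./.X./X.. depth 6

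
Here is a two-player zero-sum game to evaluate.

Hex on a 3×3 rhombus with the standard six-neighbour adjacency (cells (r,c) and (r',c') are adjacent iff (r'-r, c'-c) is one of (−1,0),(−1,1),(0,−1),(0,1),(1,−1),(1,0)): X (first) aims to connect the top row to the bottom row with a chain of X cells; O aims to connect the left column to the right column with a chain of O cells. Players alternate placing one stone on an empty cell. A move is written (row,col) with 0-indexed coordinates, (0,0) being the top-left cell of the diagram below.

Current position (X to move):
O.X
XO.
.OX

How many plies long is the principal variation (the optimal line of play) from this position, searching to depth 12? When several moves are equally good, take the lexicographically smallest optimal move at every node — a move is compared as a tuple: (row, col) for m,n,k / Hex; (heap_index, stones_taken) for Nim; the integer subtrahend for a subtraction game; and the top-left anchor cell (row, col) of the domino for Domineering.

ply 1, X at O.X/XO./.OX | (0,1)=+1→OXX/XO./.OX*; (1,2)=+1→O.X/XOX/.OX; (2,0)=+1→O.X/XO./XOX
ply 2, O at OXX/XO./.OX | (1,2)=-1→OXX/XOO/.OX*; (2,0)=-1→OXX/XO./OOX
ply 3, X at OXX/XOO/.OX | (2,0)=+1→OXX/XOO/XOX*
ply 4: OXX/XOO/XOX is terminal -1 (O); from O.X/XO./.OX depth 12

PV length from [O.X/XO./.OX]: 3 plies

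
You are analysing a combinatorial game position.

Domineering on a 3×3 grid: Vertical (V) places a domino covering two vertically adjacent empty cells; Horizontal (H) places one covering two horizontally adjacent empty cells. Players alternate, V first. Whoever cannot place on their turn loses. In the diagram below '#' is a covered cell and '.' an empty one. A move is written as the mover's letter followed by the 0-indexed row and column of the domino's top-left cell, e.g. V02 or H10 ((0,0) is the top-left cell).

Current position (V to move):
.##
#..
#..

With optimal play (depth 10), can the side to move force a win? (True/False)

[.##/#../#..] V move#1: V11:+1/.##/##./##.*, V12:+1/.##/#.#/#.#
[.##/##./##.] end (terminal -1, H#2); searched .##/#../#.. to 10

V winning at [.##/#../#..]: True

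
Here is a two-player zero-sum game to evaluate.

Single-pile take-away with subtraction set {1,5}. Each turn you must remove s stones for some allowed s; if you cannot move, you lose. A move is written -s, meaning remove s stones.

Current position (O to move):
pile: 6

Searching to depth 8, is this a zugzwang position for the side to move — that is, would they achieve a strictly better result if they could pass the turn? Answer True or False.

zugzwang(6, O) = True

[6] O move#1: -1:-1/5*, -5:-1/1
[5] X move#2: -1:+1/4*, -5:+1/0
[4] O move#3: -1:-1/3*
[3] X move#4: -1:+1/2*
[2] O move#5: -1:-1/1*
[1] X move#6: -1:+1/0*
[0] end (terminal -1, O#7); searched 6 to 8
suppose O passes — search the same position with X to move:
pass> [6] X move#1: -1:-1/5*, -5:-1/1
pass> [5] O move#2: -1:+1/4*, -5:+1/0
pass> [4] X move#3: -1:-1/3*
pass> [3] O move#4: -1:+1/2*
pass> [2] X move#5: -1:-1/1*
pass> [1] O move#6: -1:+1/0*
pass> [0] end (terminal -1, X#7); searched 6 to 8
for O: play -1, pass +1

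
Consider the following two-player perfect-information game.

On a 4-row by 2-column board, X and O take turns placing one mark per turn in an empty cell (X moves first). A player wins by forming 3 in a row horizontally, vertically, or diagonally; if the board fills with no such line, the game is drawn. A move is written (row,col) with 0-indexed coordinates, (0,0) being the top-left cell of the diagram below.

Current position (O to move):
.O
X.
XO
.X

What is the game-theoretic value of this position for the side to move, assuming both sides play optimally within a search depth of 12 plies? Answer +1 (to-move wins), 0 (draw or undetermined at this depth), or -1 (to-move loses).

ply 1, O at .O/X./XO/.X | (0,0)=-1→OO/X./XO/.X; (1,1)=+1→.O/XO/XO/.X*; (3,0)=-1→.O/X./XO/OX
ply 2: .O/XO/XO/.X is terminal -1 (X); from .O/X./XO/.X depth 12

value(.O/X./XO/.X, O) = +1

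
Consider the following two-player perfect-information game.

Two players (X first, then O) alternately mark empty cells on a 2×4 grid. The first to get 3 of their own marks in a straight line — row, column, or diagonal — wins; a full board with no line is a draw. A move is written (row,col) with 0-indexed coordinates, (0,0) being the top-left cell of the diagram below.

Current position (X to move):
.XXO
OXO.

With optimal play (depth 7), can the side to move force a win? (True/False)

ply 1, X at .XXO/OXO. | (0,0)=+1→XXXO/OXO.*; (1,3)=+0→.XXO/OXOX
ply 2: XXXO/OXO. is terminal -1 (O); from .XXO/OXO. depth 7

X winning at [.XXO/OXO.]: True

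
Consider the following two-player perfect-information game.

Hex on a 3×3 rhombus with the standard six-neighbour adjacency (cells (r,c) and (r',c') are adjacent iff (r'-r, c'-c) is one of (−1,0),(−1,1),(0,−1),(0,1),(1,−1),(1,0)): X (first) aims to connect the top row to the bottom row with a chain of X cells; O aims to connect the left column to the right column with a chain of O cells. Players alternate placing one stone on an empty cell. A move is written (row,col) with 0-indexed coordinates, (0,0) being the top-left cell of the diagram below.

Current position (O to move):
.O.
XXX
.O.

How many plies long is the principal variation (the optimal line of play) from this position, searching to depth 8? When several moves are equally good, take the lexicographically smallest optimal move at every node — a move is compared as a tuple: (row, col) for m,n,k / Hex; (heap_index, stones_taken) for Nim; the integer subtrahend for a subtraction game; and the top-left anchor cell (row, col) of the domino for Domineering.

PV length from [.O./XXX/.O.]: 4 plies

p1 O@[.O./XXX/.O.]: (0,0)[OO./XXX/.O.]-1* (0,2)[.OO/XXX/.O.]-1 (2,0)[.O./XXX/OO.]-1 (2,2)[.O./XXX/.OO]-1
p2 X@[OO./XXX/.O.]: (0,2)[OOX/XXX/.O.]+1* (2,0)[OO./XXX/XO.]-1 (2,2)[OO./XXX/.OX]-1
p3 O@[OOX/XXX/.O.]: (2,0)[OOX/XXX/OO.]-1* (2,2)[OOX/XXX/.OO]-1
p4 X@[OOX/XXX/OO.]: (2,2)[OOX/XXX/OOX]+1*
p5 O@[OOX/XXX/OOX] terminal -1; root [.O./XXX/.O.] d8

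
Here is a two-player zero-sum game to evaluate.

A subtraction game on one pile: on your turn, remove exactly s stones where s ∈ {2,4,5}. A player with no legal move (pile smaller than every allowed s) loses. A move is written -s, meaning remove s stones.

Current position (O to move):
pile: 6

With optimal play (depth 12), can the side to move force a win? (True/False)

O winning at [6]: True

p1 O@[6]: -2[4]-1 -4[2]-1 -5[1]+1*
p2 X@[1] terminal -1; root [6] d12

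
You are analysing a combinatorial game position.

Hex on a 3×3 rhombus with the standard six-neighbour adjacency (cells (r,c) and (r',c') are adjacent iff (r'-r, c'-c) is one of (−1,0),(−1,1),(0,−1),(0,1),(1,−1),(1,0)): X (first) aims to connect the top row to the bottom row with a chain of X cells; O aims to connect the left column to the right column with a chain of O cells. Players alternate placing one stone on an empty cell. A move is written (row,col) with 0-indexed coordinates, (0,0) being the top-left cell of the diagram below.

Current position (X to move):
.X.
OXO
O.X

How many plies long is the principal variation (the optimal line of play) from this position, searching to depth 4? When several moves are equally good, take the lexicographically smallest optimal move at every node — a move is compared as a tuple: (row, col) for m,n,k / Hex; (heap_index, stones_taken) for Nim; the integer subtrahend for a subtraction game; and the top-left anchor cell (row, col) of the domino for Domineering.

[.X./OXO/O.X] X move#1: (0,0):-1/XX./OXO/O.X, (0,2):-1/.XX/OXO/O.X, (2,1):+1/.X./OXO/OXX*
[.X./OXO/OXX] end (terminal -1, O#2); searched .X./OXO/O.X to 4

PV length from [.X./OXO/O.X]: 1 ply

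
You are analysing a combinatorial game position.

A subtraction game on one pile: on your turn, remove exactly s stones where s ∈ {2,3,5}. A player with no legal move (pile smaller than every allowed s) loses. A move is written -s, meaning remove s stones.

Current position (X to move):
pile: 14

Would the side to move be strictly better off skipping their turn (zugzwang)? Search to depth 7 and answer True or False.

zugzwang(14, X) = True

ply 1, X at 14 | -2=-1→12*; -3=-1→11; -5=-1→9
ply 2, O at 12 | -2=-1→10; -3=-1→9; -5=+1→7*
ply 3, X at 7 | -2=-1→5*; -3=-1→4; -5=-1→2
ply 4, O at 5 | -2=-1→3; -3=-1→2; -5=+1→0*
ply 5: 0 is terminal -1 (X); from 14 depth 7
if X skipped the turn, O would face:
~ ply 1, O at 14 | -2=-1→12*; -3=-1→11; -5=-1→9
~ ply 2, X at 12 | -2=-1→10; -3=-1→9; -5=+1→7*
~ ply 3, O at 7 | -2=-1→5*; -3=-1→4; -5=-1→2
~ ply 4, X at 5 | -2=-1→3; -3=-1→2; -5=+1→0*
~ ply 5: 0 is terminal -1 (O); from 14 depth 7
compare (X): move=-1 vs pass=+1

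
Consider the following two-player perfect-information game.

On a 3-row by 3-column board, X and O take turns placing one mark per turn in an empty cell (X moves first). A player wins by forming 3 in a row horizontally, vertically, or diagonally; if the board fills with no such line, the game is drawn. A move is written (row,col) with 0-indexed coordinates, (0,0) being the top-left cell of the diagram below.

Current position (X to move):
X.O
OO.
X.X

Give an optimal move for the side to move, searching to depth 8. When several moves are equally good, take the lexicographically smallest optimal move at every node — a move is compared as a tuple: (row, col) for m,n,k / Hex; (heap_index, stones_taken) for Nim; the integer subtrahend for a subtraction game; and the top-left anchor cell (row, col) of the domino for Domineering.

X's best at [X.O/OO./X.X]: (2,1)

p1 X@[X.O/OO./X.X]: (0,1)[XXO/OO./X.X]-1 (1,2)[X.O/OOX/X.X]+0 (2,1)[X.O/OO./XXX]+1*
p2 O@[X.O/OO./XXX] terminal -1; root [X.O/OO./X.X] d8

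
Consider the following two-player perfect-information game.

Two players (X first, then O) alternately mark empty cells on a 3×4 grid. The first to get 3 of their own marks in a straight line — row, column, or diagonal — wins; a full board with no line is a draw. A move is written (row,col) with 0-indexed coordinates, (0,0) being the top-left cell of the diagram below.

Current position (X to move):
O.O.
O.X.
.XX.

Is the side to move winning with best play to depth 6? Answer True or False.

X winning at [O.O./O.X./.XX.]: True

p1 X@[O.O./O.X./.XX.]: (0,1)[OXO./O.X./.XX.]-1 (0,3)[O.OX/O.X./.XX.]+1* (1,1)[O.O./OXX./.XX.]-1 (1,3)[O.O./O.XX/.XX.]-1 (2,0)[O.O./O.X./XXX.]+1 (2,3)[O.O./O.X./.XXX]+1
p2 O@[O.OX/O.X./.XX.] terminal -1; root [O.O./O.X./.XX.] d6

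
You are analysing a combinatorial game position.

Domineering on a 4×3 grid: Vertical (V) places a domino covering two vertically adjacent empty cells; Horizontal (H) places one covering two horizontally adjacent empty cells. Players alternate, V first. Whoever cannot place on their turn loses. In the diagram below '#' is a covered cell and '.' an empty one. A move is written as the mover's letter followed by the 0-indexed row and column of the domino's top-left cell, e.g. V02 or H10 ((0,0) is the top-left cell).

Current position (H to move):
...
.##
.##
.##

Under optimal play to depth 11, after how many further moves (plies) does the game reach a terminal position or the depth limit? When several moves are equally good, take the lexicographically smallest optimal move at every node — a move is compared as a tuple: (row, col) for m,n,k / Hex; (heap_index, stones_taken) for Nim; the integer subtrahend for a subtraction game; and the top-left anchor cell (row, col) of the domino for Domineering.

ply 1, H at .../.##/.##/.## | H00=-1→##./.##/.##/.##*; H01=-1→.##/.##/.##/.##
ply 2, V at ##./.##/.##/.## | V10=+1→##./###/###/.##*; V20=+1→##./.##/###/###
ply 3: ##./###/###/.## is terminal -1 (H); from .../.##/.##/.## depth 11

PV length from [.../.##/.##/.##]: 2 plies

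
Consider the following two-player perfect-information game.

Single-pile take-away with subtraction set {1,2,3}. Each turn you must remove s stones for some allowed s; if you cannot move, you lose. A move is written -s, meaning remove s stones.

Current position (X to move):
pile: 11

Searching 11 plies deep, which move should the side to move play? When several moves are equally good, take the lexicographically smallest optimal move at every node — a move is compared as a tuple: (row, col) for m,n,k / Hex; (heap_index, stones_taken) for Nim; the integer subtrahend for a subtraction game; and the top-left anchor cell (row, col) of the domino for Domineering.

p1 X@[11]: -1[10]-1 -2[9]-1 -3[8]+1*
p2 O@[8]: -1[7]-1* -2[6]-1 -3[5]-1
p3 X@[7]: -1[6]-1 -2[5]-1 -3[4]+1*
p4 O@[4]: -1[3]-1* -2[2]-1 -3[1]-1
p5 X@[3]: -1[2]-1 -2[1]-1 -3[0]+1*
p6 O@[0] terminal -1; root [11] d11

X's best at [11]: -3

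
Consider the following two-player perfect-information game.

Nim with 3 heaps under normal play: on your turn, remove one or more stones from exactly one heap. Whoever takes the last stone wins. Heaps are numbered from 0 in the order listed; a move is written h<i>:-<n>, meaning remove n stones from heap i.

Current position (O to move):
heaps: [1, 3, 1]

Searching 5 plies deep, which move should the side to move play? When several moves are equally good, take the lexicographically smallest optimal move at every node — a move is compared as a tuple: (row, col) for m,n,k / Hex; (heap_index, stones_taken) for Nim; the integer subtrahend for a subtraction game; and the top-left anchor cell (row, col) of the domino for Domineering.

p1 O@[(1,3,1)]: h0:-1[(0,3,1)]-1 h1:-1[(1,2,1)]-1 h1:-2[(1,1,1)]-1 h1:-3[(1,0,1)]+1* h2:-1[(1,3,0)]-1
p2 X@[(1,0,1)]: h0:-1[(0,0,1)]-1* h2:-1[(1,0,0)]-1
p3 O@[(0,0,1)]: h2:-1[(0,0,0)]+1*
p4 X@[(0,0,0)] terminal -1; root [(1,3,1)] d5

O's best at [(1,3,1)]: h1:-3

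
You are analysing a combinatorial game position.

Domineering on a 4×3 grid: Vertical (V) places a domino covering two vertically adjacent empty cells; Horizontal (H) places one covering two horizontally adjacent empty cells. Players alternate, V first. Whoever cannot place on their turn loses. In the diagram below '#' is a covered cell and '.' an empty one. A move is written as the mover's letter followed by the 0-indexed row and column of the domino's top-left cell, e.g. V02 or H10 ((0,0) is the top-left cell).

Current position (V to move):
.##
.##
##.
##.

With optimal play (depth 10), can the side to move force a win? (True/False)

V winning at [.##/.##/##./##.]: True

p1 V@[.##/.##/##./##.]: V00[###/###/##./##.]+1* V22[.##/.##/###/###]+1
p2 H@[###/###/##./##.] terminal -1; root [.##/.##/##./##.] d10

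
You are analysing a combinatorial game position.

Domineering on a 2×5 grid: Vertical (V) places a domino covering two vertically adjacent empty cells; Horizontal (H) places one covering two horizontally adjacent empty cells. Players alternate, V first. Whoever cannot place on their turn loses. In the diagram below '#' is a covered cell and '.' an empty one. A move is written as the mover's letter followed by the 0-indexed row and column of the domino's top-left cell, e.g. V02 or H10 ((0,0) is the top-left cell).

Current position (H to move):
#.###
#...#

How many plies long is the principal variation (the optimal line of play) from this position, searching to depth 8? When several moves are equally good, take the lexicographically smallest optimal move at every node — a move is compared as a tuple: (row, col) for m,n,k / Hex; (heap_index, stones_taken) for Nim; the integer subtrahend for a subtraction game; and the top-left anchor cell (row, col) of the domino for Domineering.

PV length from [#.###/#...#]: 1 ply

ply 1, H at #.###/#...# | H11=+1→#.###/###.#*; H12=-1→#.###/#.###
ply 2: #.###/###.# is terminal -1 (V); from #.###/#...# depth 8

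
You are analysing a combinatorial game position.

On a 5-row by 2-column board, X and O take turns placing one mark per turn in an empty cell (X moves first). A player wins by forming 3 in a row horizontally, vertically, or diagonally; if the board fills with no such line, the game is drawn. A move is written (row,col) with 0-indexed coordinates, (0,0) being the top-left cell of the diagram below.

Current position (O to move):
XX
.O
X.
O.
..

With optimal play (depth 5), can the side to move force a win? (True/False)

ply 1, O at XX/.O/X./O./.. | (1,0)=+0→XX/OO/X./O./..*; (2,1)=-1→XX/.O/XO/O./..; (3,1)=-1→XX/.O/X./OO/..; (4,0)=-1→XX/.O/X./O./O.; (4,1)=-1→XX/.O/X./O./.O
ply 2, X at XX/OO/X./O./.. | (2,1)=+0→XX/OO/XX/O./..*; (3,1)=+0→XX/OO/X./OX/..; (4,0)=+0→XX/OO/X./O./X.; (4,1)=+0→XX/OO/X./O./.X
ply 3, O at XX/OO/XX/O./.. | (3,1)=+0→XX/OO/XX/OO/..*; (4,0)=+0→XX/OO/XX/O./O.; (4,1)=+0→XX/OO/XX/O./.O
ply 4, X at XX/OO/XX/OO/.. | (4,0)=+0→XX/OO/XX/OO/X.*; (4,1)=+0→XX/OO/XX/OO/.X
ply 5, O at XX/OO/XX/OO/X. | (4,1)=+0→XX/OO/XX/OO/XO*
ply 6: XX/OO/XX/OO/XO is terminal +0 (X); from XX/.O/X./O./.. depth 5

O winning at [XX/.O/X./O./..]: False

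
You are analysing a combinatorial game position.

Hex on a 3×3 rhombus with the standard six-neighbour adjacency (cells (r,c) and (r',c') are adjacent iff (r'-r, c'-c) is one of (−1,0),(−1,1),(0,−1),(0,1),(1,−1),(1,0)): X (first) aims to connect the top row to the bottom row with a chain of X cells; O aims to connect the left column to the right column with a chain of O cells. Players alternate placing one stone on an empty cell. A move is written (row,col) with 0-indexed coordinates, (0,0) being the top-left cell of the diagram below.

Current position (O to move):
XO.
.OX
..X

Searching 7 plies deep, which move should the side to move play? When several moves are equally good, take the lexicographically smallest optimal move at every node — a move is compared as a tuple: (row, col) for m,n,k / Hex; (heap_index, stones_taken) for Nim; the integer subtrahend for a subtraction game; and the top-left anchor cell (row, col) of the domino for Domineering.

O's best at [XO./.OX/..X]: (0,2)

[XO./.OX/..X] O move#1: (0,2):+1/XOO/.OX/..X*, (1,0):-1/XO./OOX/..X, (2,0):-1/XO./.OX/O.X, (2,1):-1/XO./.OX/.OX
[XOO/.OX/..X] X move#2: (1,0):-1/XOO/XOX/..X*, (2,0):-1/XOO/.OX/X.X, (2,1):-1/XOO/.OX/.XX
[XOO/XOX/..X] O move#3: (2,0):+1/XOO/XOX/O.X*, (2,1):-1/XOO/XOX/.OX
[XOO/XOX/O.X] end (terminal -1, X#4); searched XO./.OX/..X to 7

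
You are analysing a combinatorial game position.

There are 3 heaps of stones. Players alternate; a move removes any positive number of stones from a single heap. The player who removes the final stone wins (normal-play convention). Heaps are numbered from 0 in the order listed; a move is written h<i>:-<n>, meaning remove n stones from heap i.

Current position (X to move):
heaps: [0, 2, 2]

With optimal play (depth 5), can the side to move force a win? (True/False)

ply 1, X at (0,2,2) | h1:-1=-1→(0,1,2)*; h1:-2=-1→(0,0,2); h2:-1=-1→(0,2,1); h2:-2=-1→(0,2,0)
ply 2, O at (0,1,2) | h1:-1=-1→(0,0,2); h2:-1=+1→(0,1,1)*; h2:-2=-1→(0,1,0)
ply 3, X at (0,1,1) | h1:-1=-1→(0,0,1)*; h2:-1=-1→(0,1,0)
ply 4, O at (0,0,1) | h2:-1=+1→(0,0,0)*
ply 5: (0,0,0) is terminal -1 (X); from (0,2,2) depth 5

X winning at [(0,2,2)]: False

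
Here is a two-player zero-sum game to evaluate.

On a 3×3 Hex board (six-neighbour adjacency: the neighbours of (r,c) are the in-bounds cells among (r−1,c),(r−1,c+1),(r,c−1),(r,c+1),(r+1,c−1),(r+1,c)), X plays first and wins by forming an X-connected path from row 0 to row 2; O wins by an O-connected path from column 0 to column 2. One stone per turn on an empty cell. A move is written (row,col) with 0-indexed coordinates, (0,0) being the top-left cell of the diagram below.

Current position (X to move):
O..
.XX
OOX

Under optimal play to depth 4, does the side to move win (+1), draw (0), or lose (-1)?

[O../.XX/OOX] X move#1: (0,1):+1/OX./.XX/OOX*, (0,2):+1/O.X/.XX/OOX, (1,0):+1/O../XXX/OOX
[OX./.XX/OOX] end (terminal -1, O#2); searched O../.XX/OOX to 4

value(O../.XX/OOX, X) = +1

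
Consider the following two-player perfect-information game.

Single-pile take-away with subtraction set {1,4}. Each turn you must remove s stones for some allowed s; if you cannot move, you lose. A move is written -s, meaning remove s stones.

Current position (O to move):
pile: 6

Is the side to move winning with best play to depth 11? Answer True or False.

O winning at [6]: True

ply 1, O at 6 | -1=+1→5*; -4=+1→2
ply 2, X at 5 | -1=-1→4*; -4=-1→1
ply 3, O at 4 | -1=-1→3; -4=+1→0*
ply 4: 0 is terminal -1 (X); from 6 depth 11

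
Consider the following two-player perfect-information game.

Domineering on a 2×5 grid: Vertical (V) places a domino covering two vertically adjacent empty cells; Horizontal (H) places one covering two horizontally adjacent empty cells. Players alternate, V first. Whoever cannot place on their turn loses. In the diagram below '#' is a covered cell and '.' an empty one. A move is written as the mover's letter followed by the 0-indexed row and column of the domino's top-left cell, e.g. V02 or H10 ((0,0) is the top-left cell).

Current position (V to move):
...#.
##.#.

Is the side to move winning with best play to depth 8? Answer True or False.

p1 V@[...#./##.#.]: V02[..##./####.]+1* V04[...##/##.##]-1
p2 H@[..##./####.]: H00[####./####.]-1*
p3 V@[####./####.]: V04[#####/#####]+1*
p4 H@[#####/#####] terminal -1; root [...#./##.#.] d8

V winning at [...#./##.#.]: True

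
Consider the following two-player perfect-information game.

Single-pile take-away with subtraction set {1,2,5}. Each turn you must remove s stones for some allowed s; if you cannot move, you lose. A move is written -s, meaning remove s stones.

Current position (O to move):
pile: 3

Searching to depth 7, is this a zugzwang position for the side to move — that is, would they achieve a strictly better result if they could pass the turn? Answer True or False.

ply 1, O at 3 | -1=-1→2*; -2=-1→1
ply 2, X at 2 | -1=-1→1; -2=+1→0*
ply 3: 0 is terminal -1 (O); from 3 depth 7
pass branch (X moves first from the same position):
  | ply 1, X at 3 | -1=-1→2*; -2=-1→1
  | ply 2, O at 2 | -1=-1→1; -2=+1→0*
  | ply 3: 0 is terminal -1 (X); from 3 depth 7
O moving scores -1; O passing scores +1

zugzwang(3, O) = True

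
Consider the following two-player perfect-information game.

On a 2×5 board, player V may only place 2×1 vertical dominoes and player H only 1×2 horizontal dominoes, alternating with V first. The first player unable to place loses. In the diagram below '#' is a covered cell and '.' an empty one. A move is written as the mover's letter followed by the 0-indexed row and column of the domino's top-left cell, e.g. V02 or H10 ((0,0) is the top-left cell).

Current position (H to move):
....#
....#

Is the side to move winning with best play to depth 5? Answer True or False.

[....#/....#] H move#1: H00:-1/##..#/....#, H01:+1/.##.#/....#*, H02:-1/..###/....#, H10:-1/....#/##..#, H11:+1/....#/.##.#, H12:-1/....#/..###
[.##.#/....#] V move#2: V00:-1/###.#/#...#*, V03:-1/.####/...##
[###.#/#...#] H move#3: H11:-1/###.#/###.#, H12:+1/###.#/#.###*
[###.#/#.###] end (terminal -1, V#4); searched ....#/....# to 5

H winning at [....#/....#]: True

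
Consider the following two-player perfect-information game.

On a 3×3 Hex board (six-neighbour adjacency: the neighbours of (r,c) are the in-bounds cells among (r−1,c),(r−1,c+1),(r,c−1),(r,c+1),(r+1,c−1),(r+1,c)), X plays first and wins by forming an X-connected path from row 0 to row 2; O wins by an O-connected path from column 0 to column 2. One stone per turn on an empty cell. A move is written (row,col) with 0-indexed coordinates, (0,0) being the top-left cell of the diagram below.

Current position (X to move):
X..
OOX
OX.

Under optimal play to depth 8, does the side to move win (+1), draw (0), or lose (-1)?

[X../OOX/OX.] X move#1: (0,1):-1/XX./OOX/OX., (0,2):+1/X.X/OOX/OX.*, (2,2):-1/X../OOX/OXX
[X.X/OOX/OX.] end (terminal -1, O#2); searched X../OOX/OX. to 8

value(X../OOX/OX., X) = +1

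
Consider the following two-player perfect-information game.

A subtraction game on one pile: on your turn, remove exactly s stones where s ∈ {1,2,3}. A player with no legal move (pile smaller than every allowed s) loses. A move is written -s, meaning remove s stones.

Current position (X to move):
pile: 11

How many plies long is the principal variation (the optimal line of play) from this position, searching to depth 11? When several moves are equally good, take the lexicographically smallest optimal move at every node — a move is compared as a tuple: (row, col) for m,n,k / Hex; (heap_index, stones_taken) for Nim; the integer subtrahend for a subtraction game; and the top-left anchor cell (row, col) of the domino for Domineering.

PV length from [11]: 5 plies

ply 1, X at 11 | -1=-1→10; -2=-1→9; -3=+1→8*
ply 2, O at 8 | -1=-1→7*; -2=-1→6; -3=-1→5
ply 3, X at 7 | -1=-1→6; -2=-1→5; -3=+1→4*
ply 4, O at 4 | -1=-1→3*; -2=-1→2; -3=-1→1
ply 5, X at 3 | -1=-1→2; -2=-1→1; -3=+1→0*
ply 6: 0 is terminal -1 (O); from 11 depth 11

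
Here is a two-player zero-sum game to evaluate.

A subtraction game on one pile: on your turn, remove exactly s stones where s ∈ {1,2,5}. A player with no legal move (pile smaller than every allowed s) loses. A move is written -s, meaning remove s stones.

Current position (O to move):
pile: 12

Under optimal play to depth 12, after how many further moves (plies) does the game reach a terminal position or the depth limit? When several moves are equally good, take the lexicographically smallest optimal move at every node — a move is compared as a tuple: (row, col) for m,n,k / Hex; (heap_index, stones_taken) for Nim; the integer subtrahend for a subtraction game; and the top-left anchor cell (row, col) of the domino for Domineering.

[12] O move#1: -1:-1/11*, -2:-1/10, -5:-1/7
[11] X move#2: -1:-1/10, -2:+1/9*, -5:+1/6
[9] O move#3: -1:-1/8*, -2:-1/7, -5:-1/4
[8] X move#4: -1:-1/7, -2:+1/6*, -5:+1/3
[6] O move#5: -1:-1/5*, -2:-1/4, -5:-1/1
[5] X move#6: -1:-1/4, -2:+1/3*, -5:+1/0
[3] O move#7: -1:-1/2*, -2:-1/1
[2] X move#8: -1:-1/1, -2:+1/0*
[0] end (terminal -1, O#9); searched 12 to 12

PV length from [12]: 8 plies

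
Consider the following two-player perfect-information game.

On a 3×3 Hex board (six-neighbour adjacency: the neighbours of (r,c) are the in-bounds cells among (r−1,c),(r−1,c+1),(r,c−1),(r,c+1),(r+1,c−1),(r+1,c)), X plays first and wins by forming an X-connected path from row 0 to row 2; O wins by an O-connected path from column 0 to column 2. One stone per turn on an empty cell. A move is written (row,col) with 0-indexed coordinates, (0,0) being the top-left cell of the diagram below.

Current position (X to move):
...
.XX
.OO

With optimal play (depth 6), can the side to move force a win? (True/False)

X winning at [.../.XX/.OO]: True

p1 X@[.../.XX/.OO]: (0,0)[X../.XX/.OO]-1 (0,1)[.X./.XX/.OO]-1 (0,2)[..X/.XX/.OO]-1 (1,0)[.../XXX/.OO]-1 (2,0)[.../.XX/XOO]+1*
p2 O@[.../.XX/XOO]: (0,0)[O../.XX/XOO]-1* (0,1)[.O./.XX/XOO]-1 (0,2)[..O/.XX/XOO]-1 (1,0)[.../OXX/XOO]-1
p3 X@[O../.XX/XOO]: (0,1)[OX./.XX/XOO]+1* (0,2)[O.X/.XX/XOO]+1 (1,0)[O../XXX/XOO]+1
p4 O@[OX./.XX/XOO] terminal -1; root [.../.XX/.OO] d6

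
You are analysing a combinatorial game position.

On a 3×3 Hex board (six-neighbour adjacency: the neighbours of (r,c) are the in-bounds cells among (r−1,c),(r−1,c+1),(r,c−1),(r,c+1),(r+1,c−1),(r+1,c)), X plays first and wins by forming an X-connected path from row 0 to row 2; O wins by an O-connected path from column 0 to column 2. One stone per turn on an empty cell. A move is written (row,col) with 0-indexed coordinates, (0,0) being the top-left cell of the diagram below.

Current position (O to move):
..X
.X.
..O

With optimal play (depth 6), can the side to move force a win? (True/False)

O winning at [..X/.X./..O]: False

p1 O@[..X/.X./..O]: (0,0)[O.X/.X./..O]-1* (0,1)[.OX/.X./..O]-1 (1,0)[..X/OX./..O]-1 (1,2)[..X/.XO/..O]-1 (2,0)[..X/.X./O.O]-1 (2,1)[..X/.X./.OO]-1
p2 X@[O.X/.X./..O]: (0,1)[OXX/.X./..O]+1* (1,0)[O.X/XX./..O]+1 (1,2)[O.X/.XX/..O]+1 (2,0)[O.X/.X./X.O]+1 (2,1)[O.X/.X./.XO]+1
p3 O@[OXX/.X./..O]: (1,0)[OXX/OX./..O]-1* (1,2)[OXX/.XO/..O]-1 (2,0)[OXX/.X./O.O]-1 (2,1)[OXX/.X./.OO]-1
p4 X@[OXX/OX./..O]: (1,2)[OXX/OXX/..O]+1* (2,0)[OXX/OX./X.O]+1 (2,1)[OXX/OX./.XO]+1
p5 O@[OXX/OXX/..O]: (2,0)[OXX/OXX/O.O]-1* (2,1)[OXX/OXX/.OO]-1
p6 X@[OXX/OXX/O.O]: (2,1)[OXX/OXX/OXO]+1*
p7 O@[OXX/OXX/OXO] terminal -1; root [..X/.X./..O] d6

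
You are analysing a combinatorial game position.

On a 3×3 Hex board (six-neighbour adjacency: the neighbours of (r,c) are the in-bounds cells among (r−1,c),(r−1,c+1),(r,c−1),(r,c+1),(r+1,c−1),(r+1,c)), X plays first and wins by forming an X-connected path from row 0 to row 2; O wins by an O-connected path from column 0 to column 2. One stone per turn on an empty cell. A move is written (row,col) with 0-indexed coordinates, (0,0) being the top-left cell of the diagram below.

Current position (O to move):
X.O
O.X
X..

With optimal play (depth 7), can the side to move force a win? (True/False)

ply 1, O at X.O/O.X/X.. | (0,1)=+1→XOO/O.X/X..*; (1,1)=+1→X.O/OOX/X..; (2,1)=+1→X.O/O.X/XO.; (2,2)=+1→X.O/O.X/X.O
ply 2: XOO/O.X/X.. is terminal -1 (X); from X.O/O.X/X.. depth 7

O winning at [X.O/O.X/X..]: True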